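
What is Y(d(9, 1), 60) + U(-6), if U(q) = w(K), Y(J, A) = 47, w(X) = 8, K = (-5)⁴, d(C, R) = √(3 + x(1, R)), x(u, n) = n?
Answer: 55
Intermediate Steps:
d(C, R) = √(3 + R)
K = 625
U(q) = 8
Y(d(9, 1), 60) + U(-6) = 47 + 8 = 55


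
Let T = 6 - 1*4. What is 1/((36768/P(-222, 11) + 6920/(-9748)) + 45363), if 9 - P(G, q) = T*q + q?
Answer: 2437/106814417 ≈ 2.2815e-5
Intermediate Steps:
T = 2 (T = 6 - 4 = 2)
P(G, q) = 9 - 3*q (P(G, q) = 9 - (2*q + q) = 9 - 3*q)
1/((36768/P(-222, 11) + 6920/(-9748)) + 45363) = 1/((36768/(9 - 3*11) + 6920/(-9748)) + 45363) = 1/((36768/(9 - 33) + 6920*(-1/9748)) + 45363) = 1/((36768/(-24) - 1730/2437) + 45363) = 1/((36768*(-1/24) - 1730/2437) + 45363) = 1/((-1532 - 1730/2437) + 45363) = 1/(-3735214/2437 + 45363) = 1/(106814417/2437) = 2437/106814417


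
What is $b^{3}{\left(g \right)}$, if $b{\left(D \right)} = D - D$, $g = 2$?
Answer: $0$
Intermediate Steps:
$b{\left(D \right)} = 0$
$b^{3}{\left(g \right)} = 0^{3} = 0$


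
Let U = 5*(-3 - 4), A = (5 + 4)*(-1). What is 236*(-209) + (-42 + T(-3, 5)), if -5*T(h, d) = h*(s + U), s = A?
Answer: -246962/5 ≈ -49392.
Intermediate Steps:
A = -9 (A = 9*(-1) = -9)
U = -35 (U = 5*(-7) = -35)
s = -9
T(h, d) = 44*h/5 (T(h, d) = -h*(-9 - 35)/5 = -h*(-44)/5 = -(-44)*h/5 = 44*h/5)
236*(-209) + (-42 + T(-3, 5)) = 236*(-209) + (-42 + (44/5)*(-3)) = -49324 + (-42 - 132/5) = -49324 - 342/5 = -246962/5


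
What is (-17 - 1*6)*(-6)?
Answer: 138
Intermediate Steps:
(-17 - 1*6)*(-6) = (-17 - 6)*(-6) = -23*(-6) = 138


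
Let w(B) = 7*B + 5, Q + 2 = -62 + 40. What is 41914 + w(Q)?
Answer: 41751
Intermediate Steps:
Q = -24 (Q = -2 + (-62 + 40) = -2 - 22 = -24)
w(B) = 5 + 7*B
41914 + w(Q) = 41914 + (5 + 7*(-24)) = 41914 + (5 - 168) = 41914 - 163 = 41751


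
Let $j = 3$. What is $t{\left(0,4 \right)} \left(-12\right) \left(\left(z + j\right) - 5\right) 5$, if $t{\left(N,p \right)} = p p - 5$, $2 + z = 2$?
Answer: $1320$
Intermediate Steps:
$z = 0$ ($z = -2 + 2 = 0$)
$t{\left(N,p \right)} = -5 + p^{2}$ ($t{\left(N,p \right)} = p^{2} - 5 = -5 + p^{2}$)
$t{\left(0,4 \right)} \left(-12\right) \left(\left(z + j\right) - 5\right) 5 = \left(-5 + 4^{2}\right) \left(-12\right) \left(\left(0 + 3\right) - 5\right) 5 = \left(-5 + 16\right) \left(-12\right) \left(3 - 5\right) 5 = 11 \left(-12\right) \left(\left(-2\right) 5\right) = \left(-132\right) \left(-10\right) = 1320$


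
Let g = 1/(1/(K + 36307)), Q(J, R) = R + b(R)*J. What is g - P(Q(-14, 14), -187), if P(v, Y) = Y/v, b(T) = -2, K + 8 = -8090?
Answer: 1184965/42 ≈ 28213.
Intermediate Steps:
K = -8098 (K = -8 - 8090 = -8098)
Q(J, R) = R - 2*J
g = 28209 (g = 1/(1/(-8098 + 36307)) = 1/(1/28209) = 28209)
g - P(Q(-14, 14), -187) = 28209 - (-187)/(14 - 2*(-14)) = 28209 - (-187)/(14 + 28) = 28209 - (-187)/42 = 28209 - 1*(-187/42) = 28209 + 187/42 = 1184965/42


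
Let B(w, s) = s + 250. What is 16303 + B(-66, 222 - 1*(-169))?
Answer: 16944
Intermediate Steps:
B(w, s) = 250 + s
16303 + B(-66, 222 - 1*(-169)) = 16303 + (250 + (222 - 1*(-169))) = 16303 + (250 + (222 + 169)) = 16303 + (250 + 391) = 16303 + 641 = 16944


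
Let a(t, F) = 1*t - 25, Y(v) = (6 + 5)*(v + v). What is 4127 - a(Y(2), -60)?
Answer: 4108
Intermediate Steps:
Y(v) = 22*v (Y(v) = 11*(2*v) = 22*v)
a(t, F) = -25 + t (a(t, F) = t - 25 = -25 + t)
4127 - a(Y(2), -60) = 4127 - (-25 + 22*2) = 4127 - (-25 + 44) = 4127 - 1*19 = 4127 - 19 = 4108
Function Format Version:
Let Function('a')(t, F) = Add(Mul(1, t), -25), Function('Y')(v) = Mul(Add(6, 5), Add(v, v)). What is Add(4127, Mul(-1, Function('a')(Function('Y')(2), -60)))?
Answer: 4108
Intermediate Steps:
Function('Y')(v) = Mul(22, v) (Function('Y')(v) = Mul(11, Mul(2, v)) = Mul(22, v))
Function('a')(t, F) = Add(-25, t) (Function('a')(t, F) = Add(t, -25) = Add(-25, t))
Add(4127, Mul(-1, Function('a')(Function('Y')(2), -60))) = Add(4127, Mul(-1, Add(-25, Mul(22, 2)))) = Add(4127, Mul(-1, Add(-25, 44))) = Add(4127, Mul(-1, 19)) = Add(4127, -19) = 4108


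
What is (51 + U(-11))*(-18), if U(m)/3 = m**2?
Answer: -7452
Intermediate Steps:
U(m) = 3*m**2
(51 + U(-11))*(-18) = (51 + 3*(-11)**2)*(-18) = (51 + 3*121)*(-18) = (51 + 363)*(-18) = 414*(-18) = -7452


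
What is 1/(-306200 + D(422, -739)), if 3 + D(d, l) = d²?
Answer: -1/128119 ≈ -7.8052e-6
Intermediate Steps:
D(d, l) = -3 + d²
1/(-306200 + D(422, -739)) = 1/(-306200 + (-3 + 422²)) = 1/(-306200 + (-3 + 178084)) = 1/(-306200 + 178081) = 1/(-128119) = -1/128119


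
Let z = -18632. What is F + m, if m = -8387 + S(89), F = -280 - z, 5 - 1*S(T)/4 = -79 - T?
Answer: 10657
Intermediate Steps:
S(T) = 336 + 4*T (S(T) = 20 - 4*(-79 - T) = 20 + (316 + 4*T) = 336 + 4*T)
F = 18352 (F = -280 - 1*(-18632) = -280 + 18632 = 18352)
m = -7695 (m = -8387 + (336 + 4*89) = -8387 + (336 + 356) = -8387 + 692 = -7695)
F + m = 18352 - 7695 = 10657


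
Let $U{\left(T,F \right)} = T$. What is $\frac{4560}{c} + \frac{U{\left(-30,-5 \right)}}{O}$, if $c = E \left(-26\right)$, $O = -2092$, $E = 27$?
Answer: $- \frac{793205}{122382} \approx -6.4814$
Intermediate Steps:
$c = -702$ ($c = 27 \left(-26\right) = -702$)
$\frac{4560}{c} + \frac{U{\left(-30,-5 \right)}}{O} = \frac{4560}{-702} - \frac{30}{-2092} = 4560 \left(- \frac{1}{702}\right) - - \frac{15}{1046} = - \frac{760}{117} + \frac{15}{1046} = - \frac{793205}{122382}$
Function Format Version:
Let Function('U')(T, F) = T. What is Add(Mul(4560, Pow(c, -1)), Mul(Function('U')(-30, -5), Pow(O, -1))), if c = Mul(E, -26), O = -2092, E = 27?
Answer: Rational(-793205, 122382) ≈ -6.4814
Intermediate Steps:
c = -702 (c = Mul(27, -26) = -702)
Add(Mul(4560, Pow(c, -1)), Mul(Function('U')(-30, -5), Pow(O, -1))) = Add(Mul(4560, Pow(-702, -1)), Mul(-30, Pow(-2092, -1))) = Add(Mul(4560, Rational(-1, 702)), Mul(-30, Rational(-1, 2092))) = Add(Rational(-760, 117), Rational(15, 1046)) = Rational(-793205, 122382)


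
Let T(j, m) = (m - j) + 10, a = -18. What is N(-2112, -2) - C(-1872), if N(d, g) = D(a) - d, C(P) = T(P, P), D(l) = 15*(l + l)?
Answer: 1562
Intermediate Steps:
D(l) = 30*l (D(l) = 15*(2*l) = 30*l)
T(j, m) = 10 + m - j
C(P) = 10 (C(P) = 10 + P - P = 10)
N(d, g) = -540 - d (N(d, g) = 30*(-18) - d = -540 - d)
N(-2112, -2) - C(-1872) = (-540 - 1*(-2112)) - 1*10 = (-540 + 2112) - 10 = 1572 - 10 = 1562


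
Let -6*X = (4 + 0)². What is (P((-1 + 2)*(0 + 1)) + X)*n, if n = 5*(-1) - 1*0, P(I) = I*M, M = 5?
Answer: -35/3 ≈ -11.667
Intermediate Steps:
P(I) = 5*I (P(I) = I*5 = 5*I)
X = -8/3 (X = -(4 + 0)²/6 = -⅙*4² = -⅙*16 = -8/3 ≈ -2.6667)
n = -5 (n = -5 + 0 = -5)
(P((-1 + 2)*(0 + 1)) + X)*n = (5*((-1 + 2)*(0 + 1)) - 8/3)*(-5) = (5*(1*1) - 8/3)*(-5) = (5*1 - 8/3)*(-5) = (5 - 8/3)*(-5) = (7/3)*(-5) = -35/3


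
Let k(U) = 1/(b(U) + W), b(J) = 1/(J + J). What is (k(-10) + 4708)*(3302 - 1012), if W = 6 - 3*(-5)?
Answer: 4517418880/419 ≈ 1.0781e+7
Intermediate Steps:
W = 21 (W = 6 + 15 = 21)
b(J) = 1/(2*J)
k(U) = 1/(21 + 1/(2*U)) (k(U) = 1/(1/(2*U) + 21) = 1/(21 + 1/(2*U)))
(k(-10) + 4708)*(3302 - 1012) = (2*(-10)/(1 + 42*(-10)) + 4708)*(3302 - 1012) = (2*(-10)/(1 - 420) + 4708)*2290 = (2*(-10)/(-419) + 4708)*2290 = (2*(-10)*(-1/419) + 4708)*2290 = (20/419 + 4708)*2290 = (1972672/419)*2290 = 4517418880/419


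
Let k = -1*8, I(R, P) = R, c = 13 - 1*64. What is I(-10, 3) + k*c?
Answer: 398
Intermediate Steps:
c = -51 (c = 13 - 64 = -51)
k = -8
I(-10, 3) + k*c = -10 - 8*(-51) = -10 + 408 = 398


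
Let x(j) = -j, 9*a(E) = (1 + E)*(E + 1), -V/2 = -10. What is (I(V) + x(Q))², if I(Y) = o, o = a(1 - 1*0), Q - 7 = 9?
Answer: 19600/81 ≈ 241.98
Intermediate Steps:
Q = 16 (Q = 7 + 9 = 16)
V = 20 (V = -2*(-10) = 20)
a(E) = (1 + E)²/9 (a(E) = ((1 + E)*(E + 1))/9 = ((1 + E)*(1 + E))/9 = (1 + E)²/9)
o = 4/9 (o = (1 + (1 - 1*0))²/9 = (1 + (1 + 0))²/9 = (1 + 1)²/9 = (⅑)*2² = (⅑)*4 = 4/9 ≈ 0.44444)
I(Y) = 4/9
(I(V) + x(Q))² = (4/9 - 1*16)² = (4/9 - 16)² = (-140/9)² = 19600/81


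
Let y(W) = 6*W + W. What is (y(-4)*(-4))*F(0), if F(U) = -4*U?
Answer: 0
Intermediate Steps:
y(W) = 7*W
(y(-4)*(-4))*F(0) = ((7*(-4))*(-4))*(-4*0) = -28*(-4)*0 = 112*0 = 0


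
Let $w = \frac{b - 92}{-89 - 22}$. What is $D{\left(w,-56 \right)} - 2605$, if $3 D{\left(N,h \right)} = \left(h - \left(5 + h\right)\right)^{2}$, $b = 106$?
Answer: $- \frac{7790}{3} \approx -2596.7$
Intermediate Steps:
$w = - \frac{14}{111}$ ($w = \frac{106 - 92}{-89 - 22} = \frac{14}{-111} = 14 \left(- \frac{1}{111}\right) = - \frac{14}{111} \approx -0.12613$)
$D{\left(N,h \right)} = \frac{25}{3}$ ($D{\left(N,h \right)} = \frac{\left(h - \left(5 + h\right)\right)^{2}}{3} = \frac{\left(-5\right)^{2}}{3} = \frac{1}{3} \cdot 25 = \frac{25}{3}$)
$D{\left(w,-56 \right)} - 2605 = \frac{25}{3} - 2605 = - \frac{7790}{3}$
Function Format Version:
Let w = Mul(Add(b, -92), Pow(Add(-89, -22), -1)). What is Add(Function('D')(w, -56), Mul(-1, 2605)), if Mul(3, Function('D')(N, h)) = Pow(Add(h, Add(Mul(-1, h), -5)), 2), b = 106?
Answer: Rational(-7790, 3) ≈ -2596.7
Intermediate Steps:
w = Rational(-14, 111) (w = Mul(Add(106, -92), Pow(Add(-89, -22), -1)) = Mul(14, Pow(-111, -1)) = Mul(14, Rational(-1, 111)) = Rational(-14, 111) ≈ -0.12613)
Function('D')(N, h) = Rational(25, 3) (Function('D')(N, h) = Mul(Rational(1, 3), Pow(Add(h, Add(Mul(-1, h), -5)), 2)) = Mul(Rational(1, 3), Pow(Add(h, Add(-5, Mul(-1, h))), 2)) = Mul(Rational(1, 3), Pow(-5, 2)) = Mul(Rational(1, 3), 25) = Rational(25, 3))
Add(Function('D')(w, -56), Mul(-1, 2605)) = Add(Rational(25, 3), Mul(-1, 2605)) = Add(Rational(25, 3), -2605) = Rational(-7790, 3)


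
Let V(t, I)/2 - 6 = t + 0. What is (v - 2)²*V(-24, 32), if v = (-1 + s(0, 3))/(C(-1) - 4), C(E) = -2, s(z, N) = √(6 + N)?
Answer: -196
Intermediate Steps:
V(t, I) = 12 + 2*t (V(t, I) = 12 + 2*(t + 0) = 12 + 2*t)
v = -⅓ (v = (-1 + √(6 + 3))/(-2 - 4) = (-1 + √9)/(-6) = (-1 + 3)*(-⅙) = 2*(-⅙) = -⅓ ≈ -0.33333)
(v - 2)²*V(-24, 32) = (-⅓ - 2)²*(12 + 2*(-24)) = (-7/3)²*(12 - 48) = (49/9)*(-36) = -196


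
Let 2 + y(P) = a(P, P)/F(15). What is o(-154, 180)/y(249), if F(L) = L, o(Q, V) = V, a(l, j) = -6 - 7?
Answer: -2700/43 ≈ -62.791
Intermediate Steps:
a(l, j) = -13
y(P) = -43/15 (y(P) = -2 - 13/15 = -43/15)
o(-154, 180)/y(249) = 180/(-43/15) = 180*(-15/43) = -2700/43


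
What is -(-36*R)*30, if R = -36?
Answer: -38880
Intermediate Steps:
-(-36*R)*30 = -(-36*(-36))*30 = -1296*30 = -1*38880 = -38880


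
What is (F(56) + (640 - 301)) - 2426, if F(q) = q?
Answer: -2031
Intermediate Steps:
(F(56) + (640 - 301)) - 2426 = (56 + (640 - 301)) - 2426 = (56 + 339) - 2426 = 395 - 2426 = -2031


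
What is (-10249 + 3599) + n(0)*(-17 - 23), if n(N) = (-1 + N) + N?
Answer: -6610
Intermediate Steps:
n(N) = -1 + 2*N
(-10249 + 3599) + n(0)*(-17 - 23) = (-10249 + 3599) + (-1 + 2*0)*(-17 - 23) = -6650 + (-1 + 0)*(-40) = -6650 - 1*(-40) = -6650 + 40 = -6610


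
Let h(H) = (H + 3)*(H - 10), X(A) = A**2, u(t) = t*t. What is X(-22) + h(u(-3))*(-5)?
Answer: 544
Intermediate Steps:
u(t) = t**2
h(H) = (-10 + H)*(3 + H) (h(H) = (3 + H)*(-10 + H) = (-10 + H)*(3 + H))
X(-22) + h(u(-3))*(-5) = (-22)**2 + (-30 + ((-3)**2)**2 - 7*(-3)**2)*(-5) = 484 + (-30 + 9**2 - 7*9)*(-5) = 484 + (-30 + 81 - 63)*(-5) = 484 - 12*(-5) = 484 + 60 = 544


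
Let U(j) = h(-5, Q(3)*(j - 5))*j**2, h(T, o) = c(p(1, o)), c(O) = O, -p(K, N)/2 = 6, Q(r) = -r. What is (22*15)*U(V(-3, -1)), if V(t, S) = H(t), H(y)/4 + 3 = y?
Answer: -2280960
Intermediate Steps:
H(y) = -12 + 4*y
p(K, N) = -12 (p(K, N) = -2*6 = -12)
V(t, S) = -12 + 4*t
h(T, o) = -12
U(j) = -12*j**2
(22*15)*U(V(-3, -1)) = (22*15)*(-12*(-12 + 4*(-3))**2) = 330*(-12*(-12 - 12)**2) = 330*(-12*(-24)**2) = 330*(-12*576) = 330*(-6912) = -2280960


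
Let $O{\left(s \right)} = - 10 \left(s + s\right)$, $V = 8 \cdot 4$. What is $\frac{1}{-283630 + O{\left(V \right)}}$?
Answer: $- \frac{1}{284270} \approx -3.5178 \cdot 10^{-6}$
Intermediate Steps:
$V = 32$
$O{\left(s \right)} = - 20 s$ ($O{\left(s \right)} = - 10 \cdot 2 s = - 20 s$)
$\frac{1}{-283630 + O{\left(V \right)}} = \frac{1}{-283630 - 640} = \frac{1}{-284270} = - \frac{1}{284270}$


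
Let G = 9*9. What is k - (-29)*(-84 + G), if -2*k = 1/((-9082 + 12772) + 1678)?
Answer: -934033/10736 ≈ -87.000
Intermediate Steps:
G = 81
k = -1/10736 (k = -1/(2*((-9082 + 12772) + 1678)) = -1/(2*(3690 + 1678)) = -½/5368 = -½*1/5368 = -1/10736 ≈ -9.3145e-5)
k - (-29)*(-84 + G) = -1/10736 - (-29)*(-84 + 81) = -1/10736 - (-29)*(-3) = -1/10736 - 1*87 = -1/10736 - 87 = -934033/10736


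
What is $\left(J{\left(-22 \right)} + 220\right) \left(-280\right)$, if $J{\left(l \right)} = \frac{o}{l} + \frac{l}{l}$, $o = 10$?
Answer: $- \frac{679280}{11} \approx -61753.0$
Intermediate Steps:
$J{\left(l \right)} = 1 + \frac{10}{l}$ ($J{\left(l \right)} = \frac{10}{l} + \frac{l}{l} = \frac{10}{l} + 1 = 1 + \frac{10}{l}$)
$\left(J{\left(-22 \right)} + 220\right) \left(-280\right) = \left(\frac{10 - 22}{-22} + 220\right) \left(-280\right) = \left(\left(- \frac{1}{22}\right) \left(-12\right) + 220\right) \left(-280\right) = \left(\frac{6}{11} + 220\right) \left(-280\right) = \frac{2426}{11} \left(-280\right) = - \frac{679280}{11}$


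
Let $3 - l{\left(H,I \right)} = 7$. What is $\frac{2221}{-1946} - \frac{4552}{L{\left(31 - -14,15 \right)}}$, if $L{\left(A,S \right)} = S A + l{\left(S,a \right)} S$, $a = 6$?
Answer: $- \frac{10224107}{1196790} \approx -8.5429$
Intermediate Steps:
$l{\left(H,I \right)} = -4$ ($l{\left(H,I \right)} = 3 - 7 = -4$)
$L{\left(A,S \right)} = - 4 S + A S$ ($L{\left(A,S \right)} = S A - 4 S = A S - 4 S = - 4 S + A S$)
$\frac{2221}{-1946} - \frac{4552}{L{\left(31 - -14,15 \right)}} = \frac{2221}{-1946} - \frac{4552}{15 \left(-4 + \left(31 - -14\right)\right)} = 2221 \left(- \frac{1}{1946}\right) - \frac{4552}{15 \left(-4 + \left(31 + 14\right)\right)} = - \frac{2221}{1946} - \frac{4552}{15 \left(-4 + 45\right)} = - \frac{2221}{1946} - \frac{4552}{15 \cdot 41} = - \frac{2221}{1946} - \frac{4552}{615} = - \frac{10224107}{1196790}$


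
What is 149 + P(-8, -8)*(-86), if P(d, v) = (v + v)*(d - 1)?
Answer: -12235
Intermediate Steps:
P(d, v) = 2*v*(-1 + d) (P(d, v) = (2*v)*(-1 + d) = 2*v*(-1 + d))
149 + P(-8, -8)*(-86) = 149 + (2*(-8)*(-1 - 8))*(-86) = 149 + (2*(-8)*(-9))*(-86) = 149 + 144*(-86) = 149 - 12384 = -12235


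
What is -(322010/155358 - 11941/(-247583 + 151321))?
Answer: -16426228249/7477535898 ≈ -2.1967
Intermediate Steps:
-(322010/155358 - 11941/(-247583 + 151321)) = -(322010*(1/155358) - 11941/(-96262)) = -(161005/77679 - 11941*(-1/96262)) = -(161005/77679 + 11941/96262) = -1*16426228249/7477535898 = -16426228249/7477535898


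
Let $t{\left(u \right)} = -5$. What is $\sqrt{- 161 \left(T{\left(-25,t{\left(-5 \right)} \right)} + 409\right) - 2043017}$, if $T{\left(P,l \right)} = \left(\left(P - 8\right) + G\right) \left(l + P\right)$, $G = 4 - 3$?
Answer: $11 i \sqrt{18706} \approx 1504.5 i$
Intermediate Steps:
$G = 1$ ($G = 4 - 3 = 1$)
$T{\left(P,l \right)} = \left(-7 + P\right) \left(P + l\right)$ ($T{\left(P,l \right)} = \left(\left(P - 8\right) + 1\right) \left(l + P\right) = \left(\left(-8 + P\right) + 1\right) \left(P + l\right) = \left(-7 + P\right) \left(P + l\right)$)
$\sqrt{- 161 \left(T{\left(-25,t{\left(-5 \right)} \right)} + 409\right) - 2043017} = \sqrt{- 161 \left(\left(\left(-25\right)^{2} - -175 - -35 - -125\right) + 409\right) - 2043017} = \sqrt{- 161 \left(\left(625 + 175 + 35 + 125\right) + 409\right) - 2043017} = \sqrt{- 161 \left(960 + 409\right) - 2043017} = \sqrt{\left(-161\right) 1369 - 2043017} = \sqrt{-220409 - 2043017} = \sqrt{-2263426} = 11 i \sqrt{18706}$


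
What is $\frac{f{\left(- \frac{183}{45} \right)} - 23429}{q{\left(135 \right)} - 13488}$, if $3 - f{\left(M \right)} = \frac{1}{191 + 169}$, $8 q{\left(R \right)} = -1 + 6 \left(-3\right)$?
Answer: $\frac{8433361}{4856535} \approx 1.7365$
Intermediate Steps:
$q{\left(R \right)} = - \frac{19}{8}$ ($q{\left(R \right)} = \frac{-1 + 6 \left(-3\right)}{8} = \frac{-1 - 18}{8} = \frac{1}{8} \left(-19\right) = - \frac{19}{8}$)
$f{\left(M \right)} = \frac{1079}{360}$ ($f{\left(M \right)} = 3 - \frac{1}{191 + 169} = 3 - \frac{1}{360} = \frac{1079}{360}$)
$\frac{f{\left(- \frac{183}{45} \right)} - 23429}{q{\left(135 \right)} - 13488} = \frac{\frac{1079}{360} - 23429}{- \frac{19}{8} - 13488} = - \frac{8433361}{360 \left(- \frac{107923}{8}\right)} = \left(- \frac{8433361}{360}\right) \left(- \frac{8}{107923}\right) = \frac{8433361}{4856535}$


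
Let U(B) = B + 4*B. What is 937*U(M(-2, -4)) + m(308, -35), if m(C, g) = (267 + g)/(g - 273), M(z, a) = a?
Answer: -1443038/77 ≈ -18741.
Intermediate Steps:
U(B) = 5*B
m(C, g) = (267 + g)/(-273 + g)
937*U(M(-2, -4)) + m(308, -35) = 937*(5*(-4)) + (267 - 35)/(-273 - 35) = 937*(-20) + 232/(-308) = -18740 - 1/308*232 = -18740 - 58/77 = -1443038/77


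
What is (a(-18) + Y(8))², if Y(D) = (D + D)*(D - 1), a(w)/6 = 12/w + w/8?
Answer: 35721/4 ≈ 8930.3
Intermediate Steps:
a(w) = 72/w + 3*w/4 (a(w) = 6*(12/w + w/8) = 72/w + 3*w/4)
Y(D) = 2*D*(-1 + D) (Y(D) = (2*D)*(-1 + D) = 2*D*(-1 + D))
(a(-18) + Y(8))² = ((72/(-18) + (¾)*(-18)) + 2*8*(-1 + 8))² = ((72*(-1/18) - 27/2) + 2*8*7)² = ((-4 - 27/2) + 112)² = (-35/2 + 112)² = (189/2)² = 35721/4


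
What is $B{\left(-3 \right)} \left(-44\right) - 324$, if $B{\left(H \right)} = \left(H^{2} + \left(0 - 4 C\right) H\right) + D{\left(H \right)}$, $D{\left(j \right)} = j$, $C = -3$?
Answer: $996$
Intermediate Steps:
$B{\left(H \right)} = H^{2} + 13 H$ ($B{\left(H \right)} = \left(H^{2} + \left(0 - -12\right) H\right) + H = \left(H^{2} + \left(0 + 12\right) H\right) + H = \left(H^{2} + 12 H\right) + H = H^{2} + 13 H$)
$B{\left(-3 \right)} \left(-44\right) - 324 = - 3 \left(13 - 3\right) \left(-44\right) - 324 = \left(-3\right) 10 \left(-44\right) - 324 = \left(-30\right) \left(-44\right) - 324 = 1320 - 324 = 996$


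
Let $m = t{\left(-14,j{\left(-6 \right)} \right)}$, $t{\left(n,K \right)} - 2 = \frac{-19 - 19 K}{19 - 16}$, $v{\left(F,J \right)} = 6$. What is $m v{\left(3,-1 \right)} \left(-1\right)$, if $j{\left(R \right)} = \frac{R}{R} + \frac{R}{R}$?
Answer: $102$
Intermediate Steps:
$j{\left(R \right)} = 2$ ($j{\left(R \right)} = 1 + 1 = 2$)
$t{\left(n,K \right)} = - \frac{13}{3} - \frac{19 K}{3}$ ($t{\left(n,K \right)} = 2 + \frac{-19 - 19 K}{19 - 16} = 2 + \frac{-19 - 19 K}{3} = 2 + \left(-19 - 19 K\right) \frac{1}{3} = 2 - \left(\frac{19}{3} + \frac{19 K}{3}\right) = - \frac{13}{3} - \frac{19 K}{3}$)
$m = -17$ ($m = - \frac{13}{3} - \frac{38}{3} = -17$)
$m v{\left(3,-1 \right)} \left(-1\right) = - 17 \cdot 6 \left(-1\right) = \left(-17\right) \left(-6\right) = 102$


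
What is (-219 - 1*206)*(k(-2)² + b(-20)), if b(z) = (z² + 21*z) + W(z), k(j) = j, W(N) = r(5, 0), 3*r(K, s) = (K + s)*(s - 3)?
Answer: 8925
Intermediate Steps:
r(K, s) = (-3 + s)*(K + s)/3 (r(K, s) = ((K + s)*(s - 3))/3 = ((K + s)*(-3 + s))/3 = ((-3 + s)*(K + s))/3 = (-3 + s)*(K + s)/3)
W(N) = -5 (W(N) = -1*5 - 1*0 + (⅓)*0² + (⅓)*5*0 = -5 + 0 + (⅓)*0 + 0 = -5 + 0 + 0 + 0 = -5)
b(z) = -5 + z² + 21*z (b(z) = (z² + 21*z) - 5 = -5 + z² + 21*z)
(-219 - 1*206)*(k(-2)² + b(-20)) = (-219 - 1*206)*((-2)² + (-5 + (-20)² + 21*(-20))) = (-219 - 206)*(4 + (-5 + 400 - 420)) = -425*(4 - 25) = -425*(-21) = 8925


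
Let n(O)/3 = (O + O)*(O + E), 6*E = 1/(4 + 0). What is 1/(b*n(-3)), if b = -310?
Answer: -2/33015 ≈ -6.0579e-5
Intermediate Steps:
E = 1/24 (E = 1/(6*(4 + 0)) = (⅙)/4 = (⅙)*(¼) = 1/24 ≈ 0.041667)
n(O) = 6*O*(1/24 + O) (n(O) = 3*((O + O)*(O + 1/24)) = 3*((2*O)*(1/24 + O)) = 3*(2*O*(1/24 + O)) = 6*O*(1/24 + O))
1/(b*n(-3)) = 1/(-155*(-3)*(1 + 24*(-3))/2) = 1/(-155*(-3)*(1 - 72)/2) = 1/(-155*(-3)*(-71)/2) = 1/(-310*213/4) = 1/(-33015/2) = -2/33015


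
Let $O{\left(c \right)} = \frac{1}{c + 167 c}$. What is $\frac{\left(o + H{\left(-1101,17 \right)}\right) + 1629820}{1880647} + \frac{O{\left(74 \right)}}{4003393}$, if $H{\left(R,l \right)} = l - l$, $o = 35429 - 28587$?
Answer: $\frac{81456965247752359}{93600143046489072} \approx 0.87027$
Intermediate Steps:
$o = 6842$
$H{\left(R,l \right)} = 0$
$O{\left(c \right)} = \frac{1}{168 c}$
$\frac{\left(o + H{\left(-1101,17 \right)}\right) + 1629820}{1880647} + \frac{O{\left(74 \right)}}{4003393} = \frac{\left(6842 + 0\right) + 1629820}{1880647} + \frac{\frac{1}{168} \cdot \frac{1}{74}}{4003393} = \left(6842 + 1629820\right) \frac{1}{1880647} + \frac{1}{168} \cdot \frac{1}{74} \cdot \frac{1}{4003393} = 1636662 \cdot \frac{1}{1880647} + \frac{1}{12432} \cdot \frac{1}{4003393} = \frac{1636662}{1880647} + \frac{1}{49770181776} = \frac{81456965247752359}{93600143046489072}$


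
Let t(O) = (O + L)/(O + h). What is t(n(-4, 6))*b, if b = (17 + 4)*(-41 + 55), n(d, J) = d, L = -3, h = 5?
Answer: -2058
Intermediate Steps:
t(O) = (-3 + O)/(5 + O) (t(O) = (O - 3)/(O + 5) = (-3 + O)/(5 + O))
b = 294 (b = 21*14 = 294)
t(n(-4, 6))*b = ((-3 - 4)/(5 - 4))*294 = (-7/1)*294 = (1*(-7))*294 = -7*294 = -2058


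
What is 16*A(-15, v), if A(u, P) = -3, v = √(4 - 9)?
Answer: -48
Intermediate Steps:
v = I*√5 (v = √(-5) = I*√5 ≈ 2.2361*I)
16*A(-15, v) = 16*(-3) = -48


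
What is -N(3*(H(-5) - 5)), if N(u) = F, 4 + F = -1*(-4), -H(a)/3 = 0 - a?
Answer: 0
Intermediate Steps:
H(a) = 3*a (H(a) = -3*(0 - a) = -(-3)*a = 3*a)
F = 0 (F = -4 - 1*(-4) = -4 + 4 = 0)
N(u) = 0
-N(3*(H(-5) - 5)) = -1*0 = 0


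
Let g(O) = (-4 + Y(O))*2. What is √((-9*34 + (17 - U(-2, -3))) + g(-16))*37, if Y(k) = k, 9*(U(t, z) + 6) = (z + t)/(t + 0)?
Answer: 851*I*√22/6 ≈ 665.26*I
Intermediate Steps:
U(t, z) = -6 + (t + z)/(9*t) (U(t, z) = -6 + ((z + t)/(t + 0))/9 = -6 + ((t + z)/t)/9 = -6 + (t + z)/(9*t))
g(O) = -8 + 2*O (g(O) = (-4 + O)*2 = -8 + 2*O)
√((-9*34 + (17 - U(-2, -3))) + g(-16))*37 = √((-9*34 + (17 - (-3 - 53*(-2))/(9*(-2)))) + (-8 + 2*(-16)))*37 = √((-306 + (17 - (-1)*(-3 + 106)/(9*2))) + (-8 - 32))*37 = √((-306 + (17 - (-1)*103/(9*2))) - 40)*37 = √((-306 + (17 - 1*(-103/18))) - 40)*37 = √((-306 + (17 + 103/18)) - 40)*37 = √((-306 + 409/18) - 40)*37 = √(-5099/18 - 40)*37 = √(-5819/18)*37 = (23*I*√22/6)*37 = 851*I*√22/6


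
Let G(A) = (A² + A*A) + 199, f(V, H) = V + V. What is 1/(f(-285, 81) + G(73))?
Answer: 1/10287 ≈ 9.7210e-5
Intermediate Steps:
f(V, H) = 2*V
G(A) = 199 + 2*A² (G(A) = (A² + A²) + 199 = 2*A² + 199 = 199 + 2*A²)
1/(f(-285, 81) + G(73)) = 1/(2*(-285) + (199 + 2*73²)) = 1/(-570 + (199 + 2*5329)) = 1/(-570 + (199 + 10658)) = 1/(-570 + 10857) = 1/10287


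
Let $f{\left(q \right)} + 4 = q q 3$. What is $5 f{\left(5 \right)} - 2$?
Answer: $353$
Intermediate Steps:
$f{\left(q \right)} = -4 + 3 q^{2}$ ($f{\left(q \right)} = -4 + q q 3 = -4 + q^{2} \cdot 3 = -4 + 3 q^{2}$)
$5 f{\left(5 \right)} - 2 = 5 \left(-4 + 3 \cdot 5^{2}\right) - 2 = 5 \left(-4 + 3 \cdot 25\right) - 2 = 5 \left(-4 + 75\right) - 2 = 5 \cdot 71 - 2 = 355 - 2 = 353$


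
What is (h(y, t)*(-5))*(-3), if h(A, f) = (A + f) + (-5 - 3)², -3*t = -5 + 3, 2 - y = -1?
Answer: 1015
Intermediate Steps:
y = 3 (y = 2 - 1*(-1) = 2 + 1 = 3)
t = ⅔ (t = -(-5 + 3)/3 = -⅓*(-2) = ⅔ ≈ 0.66667)
h(A, f) = 64 + A + f (h(A, f) = (A + f) + (-8)² = (A + f) + 64 = 64 + A + f)
(h(y, t)*(-5))*(-3) = ((64 + 3 + ⅔)*(-5))*(-3) = ((203/3)*(-5))*(-3) = -1015/3*(-3) = 1015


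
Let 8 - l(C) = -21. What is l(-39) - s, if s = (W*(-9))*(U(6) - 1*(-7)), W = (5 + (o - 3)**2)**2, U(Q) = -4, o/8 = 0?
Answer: 5321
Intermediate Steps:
o = 0 (o = 8*0 = 0)
l(C) = 29 (l(C) = 8 - 1*(-21) = 8 + 21 = 29)
W = 196 (W = (5 + (0 - 3)**2)**2 = (5 + (-3)**2)**2 = (5 + 9)**2 = 14**2 = 196)
s = -5292 (s = (196*(-9))*(-4 - 1*(-7)) = -1764*(-4 + 7) = -1764*3 = -5292)
l(-39) - s = 29 - 1*(-5292) = 29 + 5292 = 5321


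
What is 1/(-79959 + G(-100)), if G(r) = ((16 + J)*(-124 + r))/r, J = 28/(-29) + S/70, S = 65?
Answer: -725/57944351 ≈ -1.2512e-5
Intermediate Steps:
J = -15/406 (J = 28/(-29) + 65/70 = 28*(-1/29) + 65*(1/70) = -28/29 + 13/14 = -15/406 ≈ -0.036946)
G(r) = (-401822/203 + 6481*r/406)/r (G(r) = ((16 - 15/406)*(-124 + r))/r = (6481*(-124 + r)/406)/r = (-401822/203 + 6481*r/406)/r)
1/(-79959 + G(-100)) = 1/(-79959 + (6481/406)*(-124 - 100)/(-100)) = 1/(-79959 + (6481/406)*(-1/100)*(-224)) = 1/(-79959 + 25924/725) = 1/(-57944351/725) = -725/57944351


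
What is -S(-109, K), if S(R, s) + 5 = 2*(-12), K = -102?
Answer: 29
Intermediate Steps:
S(R, s) = -29 (S(R, s) = -5 + 2*(-12) = -5 - 24 = -29)
-S(-109, K) = -1*(-29) = 29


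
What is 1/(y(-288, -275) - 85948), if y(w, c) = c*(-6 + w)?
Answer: -1/5098 ≈ -0.00019616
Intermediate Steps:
1/(y(-288, -275) - 85948) = 1/(-275*(-6 - 288) - 85948) = 1/(-275*(-294) - 85948) = 1/(80850 - 85948) = 1/(-5098) = -1/5098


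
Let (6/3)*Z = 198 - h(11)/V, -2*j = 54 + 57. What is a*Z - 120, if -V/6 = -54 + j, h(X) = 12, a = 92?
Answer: 1968188/219 ≈ 8987.2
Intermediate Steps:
j = -111/2 (j = -(54 + 57)/2 = -½*111 = -111/2 ≈ -55.500)
V = 657 (V = -6*(-54 - 111/2) = -6*(-219/2) = 657)
Z = 21679/219 (Z = (198 - 12/657)/2 = (198 - 1*4/219)/2 = (198 - 4/219)/2 = (½)*(43358/219) = 21679/219 ≈ 98.991)
a*Z - 120 = 92*(21679/219) - 120 = 1994468/219 - 120 = 1968188/219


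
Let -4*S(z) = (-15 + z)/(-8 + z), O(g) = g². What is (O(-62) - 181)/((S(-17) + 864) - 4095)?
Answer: -91575/80783 ≈ -1.1336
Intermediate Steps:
S(z) = -(-15 + z)/(4*(-8 + z))
(O(-62) - 181)/((S(-17) + 864) - 4095) = ((-62)² - 181)/(((15 - 1*(-17))/(4*(-8 - 17)) + 864) - 4095) = (3844 - 181)/(((¼)*(15 + 17)/(-25) + 864) - 4095) = 3663/(((¼)*(-1/25)*32 + 864) - 4095) = 3663/((-8/25 + 864) - 4095) = 3663/(21592/25 - 4095) = 3663/(-80783/25) = 3663*(-25/80783) = -91575/80783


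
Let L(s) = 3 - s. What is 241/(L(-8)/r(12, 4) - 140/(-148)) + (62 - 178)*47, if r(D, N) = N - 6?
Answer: -1855158/337 ≈ -5504.9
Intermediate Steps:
r(D, N) = -6 + N
241/(L(-8)/r(12, 4) - 140/(-148)) + (62 - 178)*47 = 241/((3 - 1*(-8))/(-6 + 4) - 140/(-148)) + (62 - 178)*47 = 241/((3 + 8)/(-2) - 140*(-1/148)) - 116*47 = 241/(11*(-½) + 35/37) - 5452 = 241/(-11/2 + 35/37) - 5452 = 241/(-337/74) - 5452 = 241*(-74/337) - 5452 = -17834/337 - 5452 = -1855158/337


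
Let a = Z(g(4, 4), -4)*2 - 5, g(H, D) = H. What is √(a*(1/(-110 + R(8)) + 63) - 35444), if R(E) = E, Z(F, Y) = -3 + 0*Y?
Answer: I*√375968226/102 ≈ 190.1*I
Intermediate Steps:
Z(F, Y) = -3 (Z(F, Y) = -3 + 0 = -3)
a = -11 (a = -3*2 - 5 = -6 - 5 = -11)
√(a*(1/(-110 + R(8)) + 63) - 35444) = √(-11*(1/(-110 + 8) + 63) - 35444) = √(-11*(1/(-102) + 63) - 35444) = √(-11*(-1/102 + 63) - 35444) = √(-11*6425/102 - 35444) = √(-70675/102 - 35444) = √(-3685963/102) = I*√375968226/102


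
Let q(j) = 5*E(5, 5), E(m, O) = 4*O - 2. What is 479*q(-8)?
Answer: 43110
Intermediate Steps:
E(m, O) = -2 + 4*O
q(j) = 90 (q(j) = 5*(-2 + 4*5) = 5*(-2 + 20) = 5*18 = 90)
479*q(-8) = 479*90 = 43110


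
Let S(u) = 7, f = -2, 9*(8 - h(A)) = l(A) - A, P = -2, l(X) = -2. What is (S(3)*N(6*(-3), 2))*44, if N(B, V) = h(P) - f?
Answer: 3080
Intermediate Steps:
h(A) = 74/9 + A/9 (h(A) = 8 - (-2 - A)/9 = 8 + (2/9 + A/9) = 74/9 + A/9)
N(B, V) = 10 (N(B, V) = (74/9 + (⅑)*(-2)) - 1*(-2) = (74/9 - 2/9) + 2 = 8 + 2 = 10)
(S(3)*N(6*(-3), 2))*44 = (7*10)*44 = 70*44 = 3080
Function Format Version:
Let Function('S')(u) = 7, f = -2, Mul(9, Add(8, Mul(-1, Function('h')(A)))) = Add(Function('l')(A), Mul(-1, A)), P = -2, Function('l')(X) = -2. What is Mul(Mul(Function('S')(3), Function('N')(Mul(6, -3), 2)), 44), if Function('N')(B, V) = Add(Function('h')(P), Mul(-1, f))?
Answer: 3080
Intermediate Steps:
Function('h')(A) = Add(Rational(74, 9), Mul(Rational(1, 9), A)) (Function('h')(A) = Add(8, Mul(Rational(-1, 9), Add(-2, Mul(-1, A)))) = Add(8, Add(Rational(2, 9), Mul(Rational(1, 9), A))) = Add(Rational(74, 9), Mul(Rational(1, 9), A)))
Function('N')(B, V) = 10 (Function('N')(B, V) = Add(Add(Rational(74, 9), Mul(Rational(1, 9), -2)), Mul(-1, -2)) = Add(Add(Rational(74, 9), Rational(-2, 9)), 2) = Add(8, 2) = 10)
Mul(Mul(Function('S')(3), Function('N')(Mul(6, -3), 2)), 44) = Mul(Mul(7, 10), 44) = Mul(70, 44) = 3080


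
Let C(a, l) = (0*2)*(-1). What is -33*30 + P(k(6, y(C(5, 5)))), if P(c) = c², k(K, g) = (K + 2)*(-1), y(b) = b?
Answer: -926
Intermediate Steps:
C(a, l) = 0 (C(a, l) = 0*(-1) = 0)
k(K, g) = -2 - K (k(K, g) = (2 + K)*(-1) = -2 - K)
-33*30 + P(k(6, y(C(5, 5)))) = -33*30 + (-2 - 1*6)² = -990 + (-2 - 6)² = -990 + (-8)² = -990 + 64 = -926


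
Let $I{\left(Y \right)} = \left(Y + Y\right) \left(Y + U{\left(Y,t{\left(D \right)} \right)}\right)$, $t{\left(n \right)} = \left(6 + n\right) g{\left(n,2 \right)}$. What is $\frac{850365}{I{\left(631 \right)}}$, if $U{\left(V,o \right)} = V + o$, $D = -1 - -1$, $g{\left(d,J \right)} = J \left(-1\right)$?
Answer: $\frac{170073}{315500} \approx 0.53906$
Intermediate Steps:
$g{\left(d,J \right)} = - J$
$D = 0$ ($D = -1 + 1 = 0$)
$t{\left(n \right)} = -12 - 2 n$ ($t{\left(n \right)} = \left(6 + n\right) \left(\left(-1\right) 2\right) = \left(6 + n\right) \left(-2\right) = -12 - 2 n$)
$I{\left(Y \right)} = 2 Y \left(-12 + 2 Y\right)$ ($I{\left(Y \right)} = \left(Y + Y\right) \left(Y + \left(Y - 12\right)\right) = 2 Y \left(Y + \left(Y + \left(-12 + 0\right)\right)\right) = 2 Y \left(Y + \left(Y - 12\right)\right) = 2 Y \left(Y + \left(-12 + Y\right)\right) = 2 Y \left(-12 + 2 Y\right)$)
$\frac{850365}{I{\left(631 \right)}} = \frac{850365}{4 \cdot 631 \left(-6 + 631\right)} = \frac{850365}{4 \cdot 631 \cdot 625} = \frac{850365}{1577500} = 850365 \cdot \frac{1}{1577500} = \frac{170073}{315500}$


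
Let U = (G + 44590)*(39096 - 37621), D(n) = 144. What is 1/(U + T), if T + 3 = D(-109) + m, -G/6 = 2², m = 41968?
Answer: 1/65776959 ≈ 1.5203e-8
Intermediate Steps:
G = -24 (G = -6*2² = -6*4 = -24)
U = 65734850 (U = (-24 + 44590)*(39096 - 37621) = 44566*1475 = 65734850)
T = 42109 (T = -3 + (144 + 41968) = -3 + 42112 = 42109)
1/(U + T) = 1/(65734850 + 42109) = 1/65776959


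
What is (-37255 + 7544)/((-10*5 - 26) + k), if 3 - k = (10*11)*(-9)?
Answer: -29711/917 ≈ -32.400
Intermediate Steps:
k = 993 (k = 3 - 10*11*(-9) = 3 - 110*(-9) = 3 - 1*(-990) = 3 + 990 = 993)
(-37255 + 7544)/((-10*5 - 26) + k) = (-37255 + 7544)/((-10*5 - 26) + 993) = -29711/((-50 - 26) + 993) = -29711/(-76 + 993) = -29711/917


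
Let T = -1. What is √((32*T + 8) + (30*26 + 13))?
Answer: √769 ≈ 27.731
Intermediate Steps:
√((32*T + 8) + (30*26 + 13)) = √((32*(-1) + 8) + (30*26 + 13)) = √((-32 + 8) + (780 + 13)) = √(-24 + 793) = √769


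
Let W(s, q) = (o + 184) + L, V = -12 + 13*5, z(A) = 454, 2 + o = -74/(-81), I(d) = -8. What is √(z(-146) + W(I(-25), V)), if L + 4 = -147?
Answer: √39359/9 ≈ 22.043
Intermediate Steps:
L = -151 (L = -4 - 147 = -151)
o = -88/81 (o = -2 - 74/(-81) = -2 - 74*(-1/81) = -2 + 74/81 = -88/81 ≈ -1.0864)
V = 53 (V = -12 + 65 = 53)
W(s, q) = 2585/81 (W(s, q) = (-88/81 + 184) - 151 = 14816/81 - 151 = 2585/81)
√(z(-146) + W(I(-25), V)) = √(454 + 2585/81) = √(39359/81) = √39359/9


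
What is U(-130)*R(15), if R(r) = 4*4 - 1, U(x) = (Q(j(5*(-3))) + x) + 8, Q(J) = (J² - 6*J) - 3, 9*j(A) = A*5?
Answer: -250/3 ≈ -83.333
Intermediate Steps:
j(A) = 5*A/9 (j(A) = (A*5)/9 = (5*A)/9 = 5*A/9)
Q(J) = -3 + J² - 6*J
U(x) = 1120/9 + x (U(x) = ((-3 + (5*(5*(-3))/9)² - 10*5*(-3)/3) + x) + 8 = ((-3 + ((5/9)*(-15))² - 10*(-15)/3) + x) + 8 = ((-3 + (-25/3)² - 6*(-25/3)) + x) + 8 = ((-3 + 625/9 + 50) + x) + 8 = (1048/9 + x) + 8 = 1120/9 + x)
R(r) = 15 (R(r) = 16 - 1 = 15)
U(-130)*R(15) = (1120/9 - 130)*15 = -50/9*15 = -250/3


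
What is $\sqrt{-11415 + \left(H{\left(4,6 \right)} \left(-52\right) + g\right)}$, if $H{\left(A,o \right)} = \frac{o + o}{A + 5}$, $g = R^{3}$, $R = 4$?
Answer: $\frac{i \sqrt{102783}}{3} \approx 106.87 i$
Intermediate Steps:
$g = 64$ ($g = 4^{3} = 64$)
$H{\left(A,o \right)} = \frac{2 o}{5 + A}$
$\sqrt{-11415 + \left(H{\left(4,6 \right)} \left(-52\right) + g\right)} = \sqrt{-11415 + \left(2 \cdot 6 \frac{1}{5 + 4} \left(-52\right) + 64\right)} = \sqrt{-11415 + \left(2 \cdot 6 \cdot \frac{1}{9} \left(-52\right) + 64\right)} = \sqrt{-11415 + \left(\frac{4}{3} \left(-52\right) + 64\right)} = \sqrt{-11415 + \left(- \frac{208}{3} + 64\right)} = \sqrt{-11415 - \frac{16}{3}} = \sqrt{- \frac{34261}{3}} = \frac{i \sqrt{102783}}{3}$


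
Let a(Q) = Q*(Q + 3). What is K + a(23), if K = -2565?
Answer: -1967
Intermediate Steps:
a(Q) = Q*(3 + Q)
K + a(23) = -2565 + 23*(3 + 23) = -2565 + 23*26 = -2565 + 598 = -1967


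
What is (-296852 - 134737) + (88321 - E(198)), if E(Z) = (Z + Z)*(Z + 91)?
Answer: -457712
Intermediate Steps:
E(Z) = 2*Z*(91 + Z) (E(Z) = (2*Z)*(91 + Z) = 2*Z*(91 + Z))
(-296852 - 134737) + (88321 - E(198)) = (-296852 - 134737) + (88321 - 2*198*(91 + 198)) = -431589 + (88321 - 2*198*289) = -431589 + (88321 - 1*114444) = -431589 + (88321 - 114444) = -431589 - 26123 = -457712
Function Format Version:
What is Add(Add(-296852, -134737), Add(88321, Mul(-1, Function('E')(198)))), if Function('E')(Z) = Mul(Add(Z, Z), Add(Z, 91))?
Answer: -457712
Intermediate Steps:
Function('E')(Z) = Mul(2, Z, Add(91, Z)) (Function('E')(Z) = Mul(Mul(2, Z), Add(91, Z)) = Mul(2, Z, Add(91, Z)))
Add(Add(-296852, -134737), Add(88321, Mul(-1, Function('E')(198)))) = Add(Add(-296852, -134737), Add(88321, Mul(-1, Mul(2, 198, Add(91, 198))))) = Add(-431589, Add(88321, Mul(-1, Mul(2, 198, 289)))) = Add(-431589, Add(88321, Mul(-1, 114444))) = Add(-431589, Add(88321, -114444)) = Add(-431589, -26123) = -457712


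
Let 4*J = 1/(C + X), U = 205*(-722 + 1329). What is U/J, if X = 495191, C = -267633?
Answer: 113264718920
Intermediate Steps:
U = 124435 (U = 205*607 = 124435)
J = 1/910232 (J = 1/(4*(-267633 + 495191)) = (1/4)/227558 = (1/4)*(1/227558) = 1/910232 ≈ 1.0986e-6)
U/J = 124435/(1/910232) = 124435*910232 = 113264718920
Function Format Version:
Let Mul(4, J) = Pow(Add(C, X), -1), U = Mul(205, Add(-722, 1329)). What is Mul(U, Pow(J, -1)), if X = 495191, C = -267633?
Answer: 113264718920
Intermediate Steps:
U = 124435 (U = Mul(205, 607) = 124435)
J = Rational(1, 910232) (J = Mul(Rational(1, 4), Pow(Add(-267633, 495191), -1)) = Mul(Rational(1, 4), Pow(227558, -1)) = Mul(Rational(1, 4), Rational(1, 227558)) = Rational(1, 910232) ≈ 1.0986e-6)
Mul(U, Pow(J, -1)) = Mul(124435, Pow(Rational(1, 910232), -1)) = Mul(124435, 910232) = 113264718920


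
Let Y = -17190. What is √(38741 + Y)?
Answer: √21551 ≈ 146.80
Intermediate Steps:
√(38741 + Y) = √(38741 - 17190) = √21551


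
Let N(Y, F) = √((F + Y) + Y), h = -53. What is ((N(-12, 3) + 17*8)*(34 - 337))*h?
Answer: 2184024 + 16059*I*√21 ≈ 2.184e+6 + 73592.0*I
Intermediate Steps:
N(Y, F) = √(F + 2*Y)
((N(-12, 3) + 17*8)*(34 - 337))*h = ((√(3 + 2*(-12)) + 17*8)*(34 - 337))*(-53) = ((√(3 - 24) + 136)*(-303))*(-53) = ((√(-21) + 136)*(-303))*(-53) = ((I*√21 + 136)*(-303))*(-53) = ((136 + I*√21)*(-303))*(-53) = (-41208 - 303*I*√21)*(-53) = 2184024 + 16059*I*√21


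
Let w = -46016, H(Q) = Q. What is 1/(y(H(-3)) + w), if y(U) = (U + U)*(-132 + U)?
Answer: -1/45206 ≈ -2.2121e-5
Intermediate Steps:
y(U) = 2*U*(-132 + U) (y(U) = (2*U)*(-132 + U) = 2*U*(-132 + U))
1/(y(H(-3)) + w) = 1/(2*(-3)*(-132 - 3) - 46016) = 1/(2*(-3)*(-135) - 46016) = 1/(810 - 46016) = 1/(-45206) = -1/45206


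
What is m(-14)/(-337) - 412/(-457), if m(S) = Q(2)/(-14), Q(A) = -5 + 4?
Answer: 1943359/2156126 ≈ 0.90132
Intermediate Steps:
Q(A) = -1
m(S) = 1/14 (m(S) = -1/(-14) = -1*(-1/14) = 1/14)
m(-14)/(-337) - 412/(-457) = (1/14)/(-337) - 412/(-457) = (1/14)*(-1/337) - 412*(-1/457) = -1/4718 + 412/457 = 1943359/2156126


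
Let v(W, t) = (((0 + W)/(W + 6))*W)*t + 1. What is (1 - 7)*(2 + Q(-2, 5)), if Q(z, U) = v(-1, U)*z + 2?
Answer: 0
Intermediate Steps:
v(W, t) = 1 + t*W²/(6 + W) (v(W, t) = ((W/(6 + W))*W)*t + 1 = (W²/(6 + W))*t + 1 = t*W²/(6 + W) + 1 = 1 + t*W²/(6 + W))
Q(z, U) = 2 + z*(1 + U/5) (Q(z, U) = ((6 - 1 + U*(-1)²)/(6 - 1))*z + 2 = ((6 - 1 + U*1)/5)*z + 2 = ((6 - 1 + U)/5)*z + 2 = ((5 + U)/5)*z + 2 = (1 + U/5)*z + 2 = z*(1 + U/5) + 2 = 2 + z*(1 + U/5))
(1 - 7)*(2 + Q(-2, 5)) = (1 - 7)*(2 + (2 + (⅕)*(-2)*(5 + 5))) = -6*(2 + (2 + (⅕)*(-2)*10)) = -6*(2 + (2 - 4)) = -6*(2 - 2) = -6*0 = 0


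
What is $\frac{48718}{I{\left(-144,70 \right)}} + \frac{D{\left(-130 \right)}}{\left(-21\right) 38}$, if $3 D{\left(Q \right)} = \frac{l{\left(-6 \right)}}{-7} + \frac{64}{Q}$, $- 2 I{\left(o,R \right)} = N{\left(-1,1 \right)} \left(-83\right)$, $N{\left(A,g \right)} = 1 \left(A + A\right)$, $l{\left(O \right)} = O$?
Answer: $- \frac{26533534819}{45204705} \approx -586.96$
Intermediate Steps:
$N{\left(A,g \right)} = 2 A$ ($N{\left(A,g \right)} = 1 \cdot 2 A = 2 A$)
$I{\left(o,R \right)} = -83$ ($I{\left(o,R \right)} = - \frac{2 \left(-1\right) \left(-83\right)}{2} = - \frac{\left(-2\right) \left(-83\right)}{2} = \left(- \frac{1}{2}\right) 166 = -83$)
$D{\left(Q \right)} = \frac{2}{7} + \frac{64}{3 Q}$ ($D{\left(Q \right)} = \frac{- \frac{6}{-7} + \frac{64}{Q}}{3} = \frac{\left(-6\right) \left(- \frac{1}{7}\right) + \frac{64}{Q}}{3} = \frac{\frac{6}{7} + \frac{64}{Q}}{3} = \frac{2}{7} + \frac{64}{3 Q}$)
$\frac{48718}{I{\left(-144,70 \right)}} + \frac{D{\left(-130 \right)}}{\left(-21\right) 38} = \frac{48718}{-83} + \frac{\frac{2}{21} \frac{1}{-130} \left(224 + 3 \left(-130\right)\right)}{\left(-21\right) 38} = 48718 \left(- \frac{1}{83}\right) + \frac{\frac{2}{21} \left(- \frac{1}{130}\right) \left(224 - 390\right)}{-798} = - \frac{48718}{83} + \frac{2}{21} \left(- \frac{1}{130}\right) \left(-166\right) \left(- \frac{1}{798}\right) = - \frac{48718}{83} + \frac{166}{1365} \left(- \frac{1}{798}\right) = - \frac{48718}{83} - \frac{83}{544635} = - \frac{26533534819}{45204705}$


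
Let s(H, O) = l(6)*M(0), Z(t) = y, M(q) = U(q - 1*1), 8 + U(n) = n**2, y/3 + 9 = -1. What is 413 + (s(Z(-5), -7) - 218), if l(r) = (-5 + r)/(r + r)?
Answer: 2333/12 ≈ 194.42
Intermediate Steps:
y = -30 (y = -27 + 3*(-1) = -27 - 3 = -30)
U(n) = -8 + n**2
M(q) = -8 + (-1 + q)**2 (M(q) = -8 + (q - 1*1)**2 = -8 + (q - 1)**2 = -8 + (-1 + q)**2)
l(r) = (-5 + r)/(2*r) (l(r) = (-5 + r)/((2*r)) = (-5 + r)*(1/(2*r)) = (-5 + r)/(2*r))
Z(t) = -30
s(H, O) = -7/12 (s(H, O) = ((1/2)*(-5 + 6)/6)*(-8 + (-1 + 0)**2) = ((1/2)*(1/6)*1)*(-8 + (-1)**2) = (-8 + 1)/12 = (1/12)*(-7) = -7/12)
413 + (s(Z(-5), -7) - 218) = 413 + (-7/12 - 218) = 413 - 2623/12 = 2333/12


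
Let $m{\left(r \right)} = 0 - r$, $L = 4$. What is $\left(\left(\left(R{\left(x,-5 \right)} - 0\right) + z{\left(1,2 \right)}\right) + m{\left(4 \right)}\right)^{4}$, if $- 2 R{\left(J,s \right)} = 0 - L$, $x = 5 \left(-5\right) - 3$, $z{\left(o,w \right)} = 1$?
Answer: $1$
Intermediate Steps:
$x = -28$ ($x = -25 - 3 = -28$)
$m{\left(r \right)} = - r$
$R{\left(J,s \right)} = 2$ ($R{\left(J,s \right)} = - \frac{0 - 4}{2} = \left(- \frac{1}{2}\right) \left(-4\right) = 2$)
$\left(\left(\left(R{\left(x,-5 \right)} - 0\right) + z{\left(1,2 \right)}\right) + m{\left(4 \right)}\right)^{4} = \left(\left(\left(2 - 0\right) + 1\right) - 4\right)^{4} = \left(\left(\left(2 + 0\right) + 1\right) - 4\right)^{4} = \left(\left(2 + 1\right) - 4\right)^{4} = \left(3 - 4\right)^{4} = \left(-1\right)^{4} = 1$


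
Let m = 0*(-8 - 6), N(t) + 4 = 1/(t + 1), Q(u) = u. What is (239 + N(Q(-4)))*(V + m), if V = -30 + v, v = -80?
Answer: -77440/3 ≈ -25813.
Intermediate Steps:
N(t) = -4 + 1/(1 + t) (N(t) = -4 + 1/(t + 1) = -4 + 1/(1 + t))
m = 0 (m = 0*(-14) = 0)
V = -110 (V = -30 - 80 = -110)
(239 + N(Q(-4)))*(V + m) = (239 + (-3 - 4*(-4))/(1 - 4))*(-110 + 0) = (239 + (-3 + 16)/(-3))*(-110) = (239 - 1/3*13)*(-110) = (239 - 13/3)*(-110) = (704/3)*(-110) = -77440/3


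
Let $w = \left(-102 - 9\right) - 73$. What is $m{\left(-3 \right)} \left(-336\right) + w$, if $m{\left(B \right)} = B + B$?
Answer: $1832$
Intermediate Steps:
$w = -184$ ($w = -111 - 73 = -184$)
$m{\left(B \right)} = 2 B$
$m{\left(-3 \right)} \left(-336\right) + w = 2 \left(-3\right) \left(-336\right) - 184 = \left(-6\right) \left(-336\right) - 184 = 2016 - 184 = 1832$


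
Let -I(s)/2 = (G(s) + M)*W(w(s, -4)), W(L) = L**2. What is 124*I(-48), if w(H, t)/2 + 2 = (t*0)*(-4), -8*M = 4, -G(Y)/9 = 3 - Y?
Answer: 1823296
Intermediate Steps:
G(Y) = -27 + 9*Y (G(Y) = -9*(3 - Y) = -27 + 9*Y)
M = -1/2 (M = -1/8*4 = -1/2 ≈ -0.50000)
w(H, t) = -4 (w(H, t) = -4 + 2*((t*0)*(-4)) = -4 + 2*(0*(-4)) = -4 + 2*0 = -4 + 0 = -4)
I(s) = 880 - 288*s (I(s) = -2*((-27 + 9*s) - 1/2)*(-4)**2 = -2*(-55/2 + 9*s)*16 = -2*(-440 + 144*s) = 880 - 288*s)
124*I(-48) = 124*(880 - 288*(-48)) = 124*(880 + 13824) = 124*14704 = 1823296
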